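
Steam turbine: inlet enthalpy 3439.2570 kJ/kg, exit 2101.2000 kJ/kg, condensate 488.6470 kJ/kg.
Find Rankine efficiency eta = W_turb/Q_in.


W = 1338.0570 kJ/kg
Q_in = 2950.6100 kJ/kg
eta = 0.4535 = 45.3485%

eta = 45.3485%


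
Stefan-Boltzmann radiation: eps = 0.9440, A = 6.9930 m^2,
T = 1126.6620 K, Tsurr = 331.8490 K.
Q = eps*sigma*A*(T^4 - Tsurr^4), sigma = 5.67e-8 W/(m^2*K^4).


T^4 = 1.6113e+12
Tsurr^4 = 1.2127e+10
Q = 0.9440 * 5.67e-8 * 6.9930 * 1.5992e+12 = 598566.1185 W

598566.1185 W


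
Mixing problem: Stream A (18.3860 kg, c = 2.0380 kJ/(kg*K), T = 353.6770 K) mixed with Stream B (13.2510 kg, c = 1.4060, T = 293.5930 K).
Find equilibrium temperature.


num = 18722.4170
den = 56.1016
Tf = 333.7236 K

333.7236 K


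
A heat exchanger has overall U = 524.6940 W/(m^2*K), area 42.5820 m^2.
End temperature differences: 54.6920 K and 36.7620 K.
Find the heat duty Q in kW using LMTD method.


LMTD = 45.1350 K
Q = 524.6940 * 42.5820 * 45.1350 = 1008429.4911 W = 1008.4295 kW

1008.4295 kW


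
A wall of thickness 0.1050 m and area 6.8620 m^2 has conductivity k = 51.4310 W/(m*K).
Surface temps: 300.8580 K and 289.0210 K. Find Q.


dT = 11.8370 K
Q = 51.4310 * 6.8620 * 11.8370 / 0.1050 = 39785.7941 W

39785.7941 W


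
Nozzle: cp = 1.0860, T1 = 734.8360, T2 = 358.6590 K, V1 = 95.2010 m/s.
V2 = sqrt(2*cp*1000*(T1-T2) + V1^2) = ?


dT = 376.1770 K
2*cp*1000*dT = 817056.4440
V1^2 = 9063.2304
V2 = sqrt(826119.6744) = 908.9113 m/s

908.9113 m/s


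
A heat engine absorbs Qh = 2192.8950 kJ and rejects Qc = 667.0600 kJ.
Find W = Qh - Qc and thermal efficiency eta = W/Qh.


W = 2192.8950 - 667.0600 = 1525.8350 kJ
eta = 1525.8350 / 2192.8950 = 0.6958 = 69.5809%

W = 1525.8350 kJ, eta = 69.5809%


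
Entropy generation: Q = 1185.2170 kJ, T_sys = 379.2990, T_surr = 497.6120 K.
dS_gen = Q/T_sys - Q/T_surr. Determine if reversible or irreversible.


dS_sys = 1185.2170/379.2990 = 3.1248 kJ/K
dS_surr = -1185.2170/497.6120 = -2.3818 kJ/K
dS_gen = 3.1248 - 2.3818 = 0.7429 kJ/K (irreversible)

dS_gen = 0.7429 kJ/K, irreversible


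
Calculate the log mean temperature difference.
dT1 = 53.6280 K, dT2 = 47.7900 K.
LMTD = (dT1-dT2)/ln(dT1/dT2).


dT1/dT2 = 1.1222
ln(dT1/dT2) = 0.1153
LMTD = 5.8380 / 0.1153 = 50.6529 K

50.6529 K


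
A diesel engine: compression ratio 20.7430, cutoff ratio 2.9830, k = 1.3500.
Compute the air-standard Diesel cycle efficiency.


r^(k-1) = 2.8900
rc^k = 4.3730
eta = 0.5640 = 56.4029%

56.4029%


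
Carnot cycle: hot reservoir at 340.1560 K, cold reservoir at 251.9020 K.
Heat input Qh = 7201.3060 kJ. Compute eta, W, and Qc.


eta = 1 - 251.9020/340.1560 = 0.2595
W = 0.2595 * 7201.3060 = 1868.3900 kJ
Qc = 7201.3060 - 1868.3900 = 5332.9160 kJ

eta = 25.9452%, W = 1868.3900 kJ, Qc = 5332.9160 kJ


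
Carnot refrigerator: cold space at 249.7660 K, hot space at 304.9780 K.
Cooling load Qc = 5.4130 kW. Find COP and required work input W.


COP = 249.7660 / 55.2120 = 4.5238
W = 5.4130 / 4.5238 = 1.1966 kW

COP = 4.5238, W = 1.1966 kW


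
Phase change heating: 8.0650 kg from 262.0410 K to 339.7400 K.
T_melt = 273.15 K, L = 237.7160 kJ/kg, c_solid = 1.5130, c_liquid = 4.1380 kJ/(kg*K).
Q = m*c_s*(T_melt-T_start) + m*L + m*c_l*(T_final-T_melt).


Q1 (sensible, solid) = 8.0650 * 1.5130 * 11.1090 = 135.5559 kJ
Q2 (latent) = 8.0650 * 237.7160 = 1917.1795 kJ
Q3 (sensible, liquid) = 8.0650 * 4.1380 * 66.5900 = 2222.3061 kJ
Q_total = 4275.0415 kJ

4275.0415 kJ


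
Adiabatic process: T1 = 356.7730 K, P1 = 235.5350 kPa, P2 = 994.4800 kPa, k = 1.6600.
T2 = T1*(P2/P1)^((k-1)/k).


(k-1)/k = 0.3976
(P2/P1)^exp = 1.7730
T2 = 356.7730 * 1.7730 = 632.5588 K

632.5588 K


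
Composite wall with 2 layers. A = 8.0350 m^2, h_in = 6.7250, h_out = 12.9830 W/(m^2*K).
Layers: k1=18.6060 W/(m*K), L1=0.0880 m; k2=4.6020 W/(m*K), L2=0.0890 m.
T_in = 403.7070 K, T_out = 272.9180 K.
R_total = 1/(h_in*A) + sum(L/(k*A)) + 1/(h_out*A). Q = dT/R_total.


R_conv_in = 1/(6.7250*8.0350) = 0.0185
R_1 = 0.0880/(18.6060*8.0350) = 0.0006
R_2 = 0.0890/(4.6020*8.0350) = 0.0024
R_conv_out = 1/(12.9830*8.0350) = 0.0096
R_total = 0.0311 K/W
Q = 130.7890 / 0.0311 = 4207.0628 W

R_total = 0.0311 K/W, Q = 4207.0628 W


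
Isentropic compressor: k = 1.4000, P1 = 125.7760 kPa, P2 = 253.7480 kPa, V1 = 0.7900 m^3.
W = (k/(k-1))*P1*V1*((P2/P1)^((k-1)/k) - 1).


(k-1)/k = 0.2857
(P2/P1)^exp = 1.2220
W = 3.5000 * 125.7760 * 0.7900 * (1.2220 - 1) = 77.2206 kJ

77.2206 kJ


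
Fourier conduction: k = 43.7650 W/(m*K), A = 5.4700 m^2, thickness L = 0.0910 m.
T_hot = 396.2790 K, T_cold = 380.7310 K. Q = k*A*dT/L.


dT = 15.5480 K
Q = 43.7650 * 5.4700 * 15.5480 / 0.0910 = 40902.2688 W

40902.2688 W


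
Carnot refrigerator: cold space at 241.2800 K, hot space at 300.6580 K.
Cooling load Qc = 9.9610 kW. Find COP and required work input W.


COP = 241.2800 / 59.3780 = 4.0635
W = 9.9610 / 4.0635 = 2.4514 kW

COP = 4.0635, W = 2.4514 kW


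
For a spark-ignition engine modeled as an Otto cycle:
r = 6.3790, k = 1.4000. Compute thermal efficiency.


r^(k-1) = 2.0985
eta = 1 - 1/2.0985 = 0.5235 = 52.3460%

52.3460%


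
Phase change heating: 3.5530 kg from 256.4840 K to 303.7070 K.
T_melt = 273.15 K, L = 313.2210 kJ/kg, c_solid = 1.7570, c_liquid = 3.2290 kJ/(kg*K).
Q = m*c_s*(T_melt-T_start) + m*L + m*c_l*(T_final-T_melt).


Q1 (sensible, solid) = 3.5530 * 1.7570 * 16.6660 = 104.0395 kJ
Q2 (latent) = 3.5530 * 313.2210 = 1112.8742 kJ
Q3 (sensible, liquid) = 3.5530 * 3.2290 * 30.5570 = 350.5694 kJ
Q_total = 1567.4831 kJ

1567.4831 kJ


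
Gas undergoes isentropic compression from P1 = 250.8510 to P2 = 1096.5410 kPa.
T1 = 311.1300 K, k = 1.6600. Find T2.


(k-1)/k = 0.3976
(P2/P1)^exp = 1.7976
T2 = 311.1300 * 1.7976 = 559.2962 K

559.2962 K


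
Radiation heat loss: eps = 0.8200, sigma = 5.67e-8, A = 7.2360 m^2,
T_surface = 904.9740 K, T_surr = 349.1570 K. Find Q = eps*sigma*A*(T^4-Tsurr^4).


T^4 = 6.7072e+11
Tsurr^4 = 1.4862e+10
Q = 0.8200 * 5.67e-8 * 7.2360 * 6.5586e+11 = 220652.2612 W

220652.2612 W


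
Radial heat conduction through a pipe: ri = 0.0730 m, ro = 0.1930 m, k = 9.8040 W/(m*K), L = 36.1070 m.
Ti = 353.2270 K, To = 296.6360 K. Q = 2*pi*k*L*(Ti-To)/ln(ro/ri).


dT = 56.5910 K
ln(ro/ri) = 0.9722
Q = 2*pi*9.8040*36.1070*56.5910 / 0.9722 = 129465.0649 W

129465.0649 W


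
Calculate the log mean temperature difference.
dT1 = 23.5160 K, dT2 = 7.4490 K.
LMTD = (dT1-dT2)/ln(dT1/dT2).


dT1/dT2 = 3.1569
ln(dT1/dT2) = 1.1496
LMTD = 16.0670 / 1.1496 = 13.9762 K

13.9762 K


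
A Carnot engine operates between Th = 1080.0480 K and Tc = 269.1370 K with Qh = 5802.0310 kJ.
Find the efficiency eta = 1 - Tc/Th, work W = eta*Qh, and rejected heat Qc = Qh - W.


eta = 1 - 269.1370/1080.0480 = 0.7508
W = 0.7508 * 5802.0310 = 4356.2238 kJ
Qc = 5802.0310 - 4356.2238 = 1445.8072 kJ

eta = 75.0810%, W = 4356.2238 kJ, Qc = 1445.8072 kJ


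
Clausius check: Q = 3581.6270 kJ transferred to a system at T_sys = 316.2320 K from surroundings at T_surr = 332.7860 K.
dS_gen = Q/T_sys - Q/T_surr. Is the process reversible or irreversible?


dS_sys = 3581.6270/316.2320 = 11.3259 kJ/K
dS_surr = -3581.6270/332.7860 = -10.7626 kJ/K
dS_gen = 11.3259 - 10.7626 = 0.5634 kJ/K (irreversible)

dS_gen = 0.5634 kJ/K, irreversible


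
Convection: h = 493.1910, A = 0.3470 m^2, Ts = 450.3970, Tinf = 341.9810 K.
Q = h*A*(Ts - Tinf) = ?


dT = 108.4160 K
Q = 493.1910 * 0.3470 * 108.4160 = 18554.0190 W

18554.0190 W


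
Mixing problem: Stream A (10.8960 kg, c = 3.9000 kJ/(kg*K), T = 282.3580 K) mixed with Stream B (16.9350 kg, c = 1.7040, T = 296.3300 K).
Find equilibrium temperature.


num = 20549.8997
den = 71.3516
Tf = 288.0088 K

288.0088 K


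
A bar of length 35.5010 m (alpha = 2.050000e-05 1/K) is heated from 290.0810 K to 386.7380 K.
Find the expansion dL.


dT = 96.6570 K
dL = 2.050000e-05 * 35.5010 * 96.6570 = 0.070344 m
L_final = 35.571344 m

dL = 0.070344 m


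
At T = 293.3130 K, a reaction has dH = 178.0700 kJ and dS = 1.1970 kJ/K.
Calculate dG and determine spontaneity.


T*dS = 293.3130 * 1.1970 = 351.0957 kJ
dG = 178.0700 - 351.0957 = -173.0257 kJ (spontaneous)

dG = -173.0257 kJ, spontaneous


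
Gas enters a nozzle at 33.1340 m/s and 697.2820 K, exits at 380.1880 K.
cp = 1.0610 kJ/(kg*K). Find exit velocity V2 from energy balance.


dT = 317.0940 K
2*cp*1000*dT = 672873.4680
V1^2 = 1097.8620
V2 = sqrt(673971.3300) = 820.9576 m/s

820.9576 m/s


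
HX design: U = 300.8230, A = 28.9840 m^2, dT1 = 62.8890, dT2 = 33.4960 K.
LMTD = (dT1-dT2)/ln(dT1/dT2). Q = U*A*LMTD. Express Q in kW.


LMTD = 46.6596 K
Q = 300.8230 * 28.9840 * 46.6596 = 406827.6629 W = 406.8277 kW

406.8277 kW


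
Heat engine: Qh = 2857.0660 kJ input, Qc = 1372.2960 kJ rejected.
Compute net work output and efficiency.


W = 2857.0660 - 1372.2960 = 1484.7700 kJ
eta = 1484.7700 / 2857.0660 = 0.5197 = 51.9683%

W = 1484.7700 kJ, eta = 51.9683%


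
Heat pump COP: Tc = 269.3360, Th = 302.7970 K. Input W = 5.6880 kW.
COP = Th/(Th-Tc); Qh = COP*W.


COP = 302.7970 / 33.4610 = 9.0493
Qh = 9.0493 * 5.6880 = 51.4721 kW

COP = 9.0493, Qh = 51.4721 kW


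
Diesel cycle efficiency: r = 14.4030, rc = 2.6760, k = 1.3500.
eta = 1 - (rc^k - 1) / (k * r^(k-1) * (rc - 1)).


r^(k-1) = 2.5437
rc^k = 3.7766
eta = 0.5175 = 51.7548%

51.7548%


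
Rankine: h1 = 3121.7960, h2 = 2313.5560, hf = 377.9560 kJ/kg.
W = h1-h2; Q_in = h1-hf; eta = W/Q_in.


W = 808.2400 kJ/kg
Q_in = 2743.8400 kJ/kg
eta = 0.2946 = 29.4565%

eta = 29.4565%


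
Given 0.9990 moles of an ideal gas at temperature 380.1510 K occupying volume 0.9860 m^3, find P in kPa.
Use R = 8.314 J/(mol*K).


P = nRT/V = 0.9990 * 8.314 * 380.1510 / 0.9860
= 3157.4148 / 0.9860 = 3202.2463 Pa = 3.2022 kPa

3.2022 kPa


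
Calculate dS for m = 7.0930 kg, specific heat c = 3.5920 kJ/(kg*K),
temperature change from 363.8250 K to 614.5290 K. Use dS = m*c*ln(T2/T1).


T2/T1 = 1.6891
ln(T2/T1) = 0.5242
dS = 7.0930 * 3.5920 * 0.5242 = 13.3552 kJ/K

13.3552 kJ/K


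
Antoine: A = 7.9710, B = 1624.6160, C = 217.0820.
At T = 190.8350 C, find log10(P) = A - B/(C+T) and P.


C+T = 407.9170
B/(C+T) = 3.9827
log10(P) = 7.9710 - 3.9827 = 3.9883
P = 10^3.9883 = 9733.9213 mmHg

9733.9213 mmHg


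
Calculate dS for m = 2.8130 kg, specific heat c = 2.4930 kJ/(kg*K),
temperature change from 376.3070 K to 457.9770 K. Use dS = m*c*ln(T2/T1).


T2/T1 = 1.2170
ln(T2/T1) = 0.1964
dS = 2.8130 * 2.4930 * 0.1964 = 1.3774 kJ/K

1.3774 kJ/K


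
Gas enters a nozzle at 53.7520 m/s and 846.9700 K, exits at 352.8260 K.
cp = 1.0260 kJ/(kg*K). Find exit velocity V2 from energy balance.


dT = 494.1440 K
2*cp*1000*dT = 1013983.4880
V1^2 = 2889.2775
V2 = sqrt(1016872.7655) = 1008.4011 m/s

1008.4011 m/s


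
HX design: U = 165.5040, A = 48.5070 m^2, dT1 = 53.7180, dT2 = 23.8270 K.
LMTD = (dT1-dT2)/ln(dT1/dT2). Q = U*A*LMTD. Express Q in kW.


LMTD = 36.7695 K
Q = 165.5040 * 48.5070 * 36.7695 = 295189.4773 W = 295.1895 kW

295.1895 kW


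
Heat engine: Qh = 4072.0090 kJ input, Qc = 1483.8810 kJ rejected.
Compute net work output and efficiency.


W = 4072.0090 - 1483.8810 = 2588.1280 kJ
eta = 2588.1280 / 4072.0090 = 0.6356 = 63.5590%

W = 2588.1280 kJ, eta = 63.5590%


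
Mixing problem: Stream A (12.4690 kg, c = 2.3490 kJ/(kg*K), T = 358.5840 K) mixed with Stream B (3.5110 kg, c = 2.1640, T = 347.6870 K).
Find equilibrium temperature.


num = 13144.4687
den = 36.8875
Tf = 356.3395 K

356.3395 K


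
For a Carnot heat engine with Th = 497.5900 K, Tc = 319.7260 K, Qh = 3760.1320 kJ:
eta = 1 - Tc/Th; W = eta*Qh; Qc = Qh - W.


eta = 1 - 319.7260/497.5900 = 0.3575
W = 0.3575 * 3760.1320 = 1344.0626 kJ
Qc = 3760.1320 - 1344.0626 = 2416.0694 kJ

eta = 35.7451%, W = 1344.0626 kJ, Qc = 2416.0694 kJ


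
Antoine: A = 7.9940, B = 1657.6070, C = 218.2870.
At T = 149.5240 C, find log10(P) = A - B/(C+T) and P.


C+T = 367.8110
B/(C+T) = 4.5067
log10(P) = 7.9940 - 4.5067 = 3.4873
P = 10^3.4873 = 3071.2741 mmHg

3071.2741 mmHg


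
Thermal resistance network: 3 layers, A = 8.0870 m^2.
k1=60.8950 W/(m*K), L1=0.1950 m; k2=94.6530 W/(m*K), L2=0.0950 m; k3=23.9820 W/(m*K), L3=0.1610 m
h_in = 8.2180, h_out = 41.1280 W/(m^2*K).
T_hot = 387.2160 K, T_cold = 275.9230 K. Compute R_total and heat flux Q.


R_conv_in = 1/(8.2180*8.0870) = 0.0150
R_1 = 0.1950/(60.8950*8.0870) = 0.0004
R_2 = 0.0950/(94.6530*8.0870) = 0.0001
R_3 = 0.1610/(23.9820*8.0870) = 0.0008
R_conv_out = 1/(41.1280*8.0870) = 0.0030
R_total = 0.0194 K/W
Q = 111.2930 / 0.0194 = 5735.6590 W

R_total = 0.0194 K/W, Q = 5735.6590 W


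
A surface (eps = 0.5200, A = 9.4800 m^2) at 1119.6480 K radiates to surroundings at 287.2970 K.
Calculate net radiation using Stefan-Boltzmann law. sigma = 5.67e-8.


T^4 = 1.5715e+12
Tsurr^4 = 6.8128e+09
Q = 0.5200 * 5.67e-8 * 9.4800 * 1.5647e+12 = 437354.8785 W

437354.8785 W


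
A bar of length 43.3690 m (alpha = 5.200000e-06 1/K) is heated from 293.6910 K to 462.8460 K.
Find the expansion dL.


dT = 169.1550 K
dL = 5.200000e-06 * 43.3690 * 169.1550 = 0.038148 m
L_final = 43.407148 m

dL = 0.038148 m


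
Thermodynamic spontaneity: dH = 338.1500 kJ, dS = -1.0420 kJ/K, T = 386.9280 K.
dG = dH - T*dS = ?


T*dS = 386.9280 * -1.0420 = -403.1790 kJ
dG = 338.1500 + 403.1790 = 741.3290 kJ (non-spontaneous)

dG = 741.3290 kJ, non-spontaneous


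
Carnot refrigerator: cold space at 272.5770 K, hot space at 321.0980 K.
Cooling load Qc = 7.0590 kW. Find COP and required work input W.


COP = 272.5770 / 48.5210 = 5.6177
W = 7.0590 / 5.6177 = 1.2566 kW

COP = 5.6177, W = 1.2566 kW


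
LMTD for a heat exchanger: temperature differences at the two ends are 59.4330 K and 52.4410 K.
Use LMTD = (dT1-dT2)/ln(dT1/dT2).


dT1/dT2 = 1.1333
ln(dT1/dT2) = 0.1252
LMTD = 6.9920 / 0.1252 = 55.8641 K

55.8641 K


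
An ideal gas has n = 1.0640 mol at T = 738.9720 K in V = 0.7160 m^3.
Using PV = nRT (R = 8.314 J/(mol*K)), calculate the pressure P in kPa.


P = nRT/V = 1.0640 * 8.314 * 738.9720 / 0.7160
= 6537.0173 / 0.7160 = 9129.9124 Pa = 9.1299 kPa

9.1299 kPa


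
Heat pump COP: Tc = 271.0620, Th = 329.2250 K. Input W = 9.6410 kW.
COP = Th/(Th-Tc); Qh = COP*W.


COP = 329.2250 / 58.1630 = 5.6604
Qh = 5.6604 * 9.6410 = 54.5718 kW

COP = 5.6604, Qh = 54.5718 kW


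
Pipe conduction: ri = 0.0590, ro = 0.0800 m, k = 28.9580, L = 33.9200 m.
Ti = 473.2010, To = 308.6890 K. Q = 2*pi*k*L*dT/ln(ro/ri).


dT = 164.5120 K
ln(ro/ri) = 0.3045
Q = 2*pi*28.9580*33.9200*164.5120 / 0.3045 = 3334494.2889 W

3334494.2889 W


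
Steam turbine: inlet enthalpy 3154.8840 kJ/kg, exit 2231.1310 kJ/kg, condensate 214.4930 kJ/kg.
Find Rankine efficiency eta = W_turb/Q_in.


W = 923.7530 kJ/kg
Q_in = 2940.3910 kJ/kg
eta = 0.3142 = 31.4160%

eta = 31.4160%


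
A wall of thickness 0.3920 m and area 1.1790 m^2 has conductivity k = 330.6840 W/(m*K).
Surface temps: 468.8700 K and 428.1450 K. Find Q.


dT = 40.7250 K
Q = 330.6840 * 1.1790 * 40.7250 / 0.3920 = 40504.3823 W

40504.3823 W


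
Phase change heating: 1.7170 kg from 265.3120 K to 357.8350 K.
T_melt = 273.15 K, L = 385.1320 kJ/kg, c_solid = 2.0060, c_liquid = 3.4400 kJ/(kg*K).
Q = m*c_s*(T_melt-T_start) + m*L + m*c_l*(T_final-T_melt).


Q1 (sensible, solid) = 1.7170 * 2.0060 * 7.8380 = 26.9964 kJ
Q2 (latent) = 1.7170 * 385.1320 = 661.2716 kJ
Q3 (sensible, liquid) = 1.7170 * 3.4400 * 84.6850 = 500.1903 kJ
Q_total = 1188.4583 kJ

1188.4583 kJ


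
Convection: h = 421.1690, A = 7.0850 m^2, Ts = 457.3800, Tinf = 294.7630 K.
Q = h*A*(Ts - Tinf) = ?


dT = 162.6170 K
Q = 421.1690 * 7.0850 * 162.6170 = 485246.2602 W

485246.2602 W


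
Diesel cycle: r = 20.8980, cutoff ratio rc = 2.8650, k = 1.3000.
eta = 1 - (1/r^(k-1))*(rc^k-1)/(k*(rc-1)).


r^(k-1) = 2.4890
rc^k = 3.9288
eta = 0.5147 = 51.4668%

51.4668%


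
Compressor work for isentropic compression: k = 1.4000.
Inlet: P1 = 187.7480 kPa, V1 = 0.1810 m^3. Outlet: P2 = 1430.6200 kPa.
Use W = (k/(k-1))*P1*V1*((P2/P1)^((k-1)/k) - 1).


(k-1)/k = 0.2857
(P2/P1)^exp = 1.7864
W = 3.5000 * 187.7480 * 0.1810 * (1.7864 - 1) = 93.5364 kJ

93.5364 kJ


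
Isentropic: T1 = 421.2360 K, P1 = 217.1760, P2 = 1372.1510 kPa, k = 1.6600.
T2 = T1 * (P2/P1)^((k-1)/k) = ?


(k-1)/k = 0.3976
(P2/P1)^exp = 2.0812
T2 = 421.2360 * 2.0812 = 876.6624 K

876.6624 K


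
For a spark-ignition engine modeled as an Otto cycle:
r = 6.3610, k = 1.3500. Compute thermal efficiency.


r^(k-1) = 1.9109
eta = 1 - 1/1.9109 = 0.4767 = 47.6681%

47.6681%


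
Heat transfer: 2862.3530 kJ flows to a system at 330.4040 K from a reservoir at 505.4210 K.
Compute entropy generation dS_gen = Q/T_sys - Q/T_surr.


dS_sys = 2862.3530/330.4040 = 8.6632 kJ/K
dS_surr = -2862.3530/505.4210 = -5.6633 kJ/K
dS_gen = 8.6632 - 5.6633 = 2.9999 kJ/K (irreversible)

dS_gen = 2.9999 kJ/K, irreversible


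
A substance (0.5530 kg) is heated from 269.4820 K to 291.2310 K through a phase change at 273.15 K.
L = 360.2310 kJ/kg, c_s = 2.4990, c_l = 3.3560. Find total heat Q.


Q1 (sensible, solid) = 0.5530 * 2.4990 * 3.6680 = 5.0690 kJ
Q2 (latent) = 0.5530 * 360.2310 = 199.2077 kJ
Q3 (sensible, liquid) = 0.5530 * 3.3560 * 18.0810 = 33.5559 kJ
Q_total = 237.8327 kJ

237.8327 kJ


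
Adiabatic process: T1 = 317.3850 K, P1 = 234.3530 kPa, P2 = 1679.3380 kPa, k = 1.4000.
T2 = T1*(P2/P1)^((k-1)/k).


(k-1)/k = 0.2857
(P2/P1)^exp = 1.7553
T2 = 317.3850 * 1.7553 = 557.1198 K

557.1198 K


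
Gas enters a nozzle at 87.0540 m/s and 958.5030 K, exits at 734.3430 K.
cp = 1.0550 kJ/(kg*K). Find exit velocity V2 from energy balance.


dT = 224.1600 K
2*cp*1000*dT = 472977.6000
V1^2 = 7578.3989
V2 = sqrt(480555.9989) = 693.2215 m/s

693.2215 m/s


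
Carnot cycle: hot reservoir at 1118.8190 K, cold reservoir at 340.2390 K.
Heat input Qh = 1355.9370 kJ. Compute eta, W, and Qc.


eta = 1 - 340.2390/1118.8190 = 0.6959
W = 0.6959 * 1355.9370 = 943.5891 kJ
Qc = 1355.9370 - 943.5891 = 412.3479 kJ

eta = 69.5895%, W = 943.5891 kJ, Qc = 412.3479 kJ


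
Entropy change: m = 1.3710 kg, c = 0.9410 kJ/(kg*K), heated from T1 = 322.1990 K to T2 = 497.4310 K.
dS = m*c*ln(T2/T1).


T2/T1 = 1.5439
ln(T2/T1) = 0.4343
dS = 1.3710 * 0.9410 * 0.4343 = 0.5603 kJ/K

0.5603 kJ/K


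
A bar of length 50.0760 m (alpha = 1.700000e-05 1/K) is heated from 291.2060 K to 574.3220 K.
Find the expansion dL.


dT = 283.1160 K
dL = 1.700000e-05 * 50.0760 * 283.1160 = 0.241014 m
L_final = 50.317014 m

dL = 0.241014 m


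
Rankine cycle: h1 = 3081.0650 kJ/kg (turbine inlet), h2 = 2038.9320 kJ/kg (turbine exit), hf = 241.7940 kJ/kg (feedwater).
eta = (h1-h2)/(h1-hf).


W = 1042.1330 kJ/kg
Q_in = 2839.2710 kJ/kg
eta = 0.3670 = 36.7042%

eta = 36.7042%


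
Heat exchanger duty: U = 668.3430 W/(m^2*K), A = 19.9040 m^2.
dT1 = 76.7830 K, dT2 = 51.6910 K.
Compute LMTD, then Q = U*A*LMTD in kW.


LMTD = 63.4117 K
Q = 668.3430 * 19.9040 * 63.4117 = 843547.3401 W = 843.5473 kW

843.5473 kW


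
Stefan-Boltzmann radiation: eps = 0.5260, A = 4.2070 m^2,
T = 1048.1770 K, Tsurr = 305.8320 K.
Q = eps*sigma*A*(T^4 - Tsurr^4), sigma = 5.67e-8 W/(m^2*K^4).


T^4 = 1.2071e+12
Tsurr^4 = 8.7485e+09
Q = 0.5260 * 5.67e-8 * 4.2070 * 1.1983e+12 = 150356.0028 W

150356.0028 W


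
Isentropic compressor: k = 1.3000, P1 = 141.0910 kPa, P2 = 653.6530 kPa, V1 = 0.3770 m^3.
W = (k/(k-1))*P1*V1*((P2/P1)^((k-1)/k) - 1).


(k-1)/k = 0.2308
(P2/P1)^exp = 1.4245
W = 4.3333 * 141.0910 * 0.3770 * (1.4245 - 1) = 97.8415 kJ

97.8415 kJ


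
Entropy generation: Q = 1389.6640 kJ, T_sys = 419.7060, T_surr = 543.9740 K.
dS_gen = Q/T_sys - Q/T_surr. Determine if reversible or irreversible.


dS_sys = 1389.6640/419.7060 = 3.3110 kJ/K
dS_surr = -1389.6640/543.9740 = -2.5547 kJ/K
dS_gen = 3.3110 - 2.5547 = 0.7564 kJ/K (irreversible)

dS_gen = 0.7564 kJ/K, irreversible


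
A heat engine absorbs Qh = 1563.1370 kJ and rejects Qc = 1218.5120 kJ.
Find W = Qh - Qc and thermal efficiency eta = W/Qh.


W = 1563.1370 - 1218.5120 = 344.6250 kJ
eta = 344.6250 / 1563.1370 = 0.2205 = 22.0470%

W = 344.6250 kJ, eta = 22.0470%


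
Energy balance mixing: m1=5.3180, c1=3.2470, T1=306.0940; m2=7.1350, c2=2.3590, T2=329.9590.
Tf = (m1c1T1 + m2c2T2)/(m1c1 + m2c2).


num = 10839.1856
den = 34.0990
Tf = 317.8739 K

317.8739 K


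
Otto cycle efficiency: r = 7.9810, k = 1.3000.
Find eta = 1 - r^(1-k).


r^(k-1) = 1.8647
eta = 1 - 1/1.8647 = 0.4637 = 46.3731%

46.3731%


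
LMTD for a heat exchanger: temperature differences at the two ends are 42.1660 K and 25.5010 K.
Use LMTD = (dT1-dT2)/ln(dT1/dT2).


dT1/dT2 = 1.6535
ln(dT1/dT2) = 0.5029
LMTD = 16.6650 / 0.5029 = 33.1380 K

33.1380 K


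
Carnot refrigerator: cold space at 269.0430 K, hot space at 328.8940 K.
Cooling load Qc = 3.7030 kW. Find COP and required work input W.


COP = 269.0430 / 59.8510 = 4.4952
W = 3.7030 / 4.4952 = 0.8238 kW

COP = 4.4952, W = 0.8238 kW


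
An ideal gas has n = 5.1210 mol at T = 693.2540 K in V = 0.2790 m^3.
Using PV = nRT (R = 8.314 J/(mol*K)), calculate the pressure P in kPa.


P = nRT/V = 5.1210 * 8.314 * 693.2540 / 0.2790
= 29515.9781 / 0.2790 = 105792.0364 Pa = 105.7920 kPa

105.7920 kPa


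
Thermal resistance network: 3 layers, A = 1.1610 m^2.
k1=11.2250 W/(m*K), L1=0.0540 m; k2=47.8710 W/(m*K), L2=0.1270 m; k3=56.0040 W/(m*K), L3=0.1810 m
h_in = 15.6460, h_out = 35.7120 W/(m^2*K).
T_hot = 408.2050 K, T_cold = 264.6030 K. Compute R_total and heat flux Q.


R_conv_in = 1/(15.6460*1.1610) = 0.0551
R_1 = 0.0540/(11.2250*1.1610) = 0.0041
R_2 = 0.1270/(47.8710*1.1610) = 0.0023
R_3 = 0.1810/(56.0040*1.1610) = 0.0028
R_conv_out = 1/(35.7120*1.1610) = 0.0241
R_total = 0.0884 K/W
Q = 143.6020 / 0.0884 = 1624.7886 W

R_total = 0.0884 K/W, Q = 1624.7886 W


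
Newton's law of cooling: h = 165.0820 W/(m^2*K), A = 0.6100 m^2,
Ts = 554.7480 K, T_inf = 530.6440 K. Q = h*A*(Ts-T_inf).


dT = 24.1040 K
Q = 165.0820 * 0.6100 * 24.1040 = 2427.2733 W

2427.2733 W


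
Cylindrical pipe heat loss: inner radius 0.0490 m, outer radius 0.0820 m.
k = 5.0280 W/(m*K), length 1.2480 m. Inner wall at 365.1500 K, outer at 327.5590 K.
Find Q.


dT = 37.5910 K
ln(ro/ri) = 0.5149
Q = 2*pi*5.0280*1.2480*37.5910 / 0.5149 = 2878.4030 W

2878.4030 W


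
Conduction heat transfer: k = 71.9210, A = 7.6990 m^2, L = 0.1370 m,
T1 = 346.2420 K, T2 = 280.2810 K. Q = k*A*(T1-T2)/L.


dT = 65.9610 K
Q = 71.9210 * 7.6990 * 65.9610 / 0.1370 = 266597.8857 W

266597.8857 W


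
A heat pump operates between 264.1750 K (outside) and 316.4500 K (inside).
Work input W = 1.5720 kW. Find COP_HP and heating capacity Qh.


COP = 316.4500 / 52.2750 = 6.0536
Qh = 6.0536 * 1.5720 = 9.5162 kW

COP = 6.0536, Qh = 9.5162 kW


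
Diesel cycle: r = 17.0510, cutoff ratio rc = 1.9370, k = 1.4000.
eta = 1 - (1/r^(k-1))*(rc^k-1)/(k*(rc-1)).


r^(k-1) = 3.1096
rc^k = 2.5234
eta = 0.6265 = 62.6545%

62.6545%


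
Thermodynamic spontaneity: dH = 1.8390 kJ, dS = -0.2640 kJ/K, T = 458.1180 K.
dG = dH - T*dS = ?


T*dS = 458.1180 * -0.2640 = -120.9432 kJ
dG = 1.8390 + 120.9432 = 122.7822 kJ (non-spontaneous)

dG = 122.7822 kJ, non-spontaneous


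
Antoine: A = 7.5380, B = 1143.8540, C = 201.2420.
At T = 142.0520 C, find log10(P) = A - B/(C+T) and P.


C+T = 343.2940
B/(C+T) = 3.3320
log10(P) = 7.5380 - 3.3320 = 4.2060
P = 10^4.2060 = 16069.5858 mmHg

16069.5858 mmHg


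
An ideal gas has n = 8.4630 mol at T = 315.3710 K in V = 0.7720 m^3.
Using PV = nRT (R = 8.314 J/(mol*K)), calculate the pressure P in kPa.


P = nRT/V = 8.4630 * 8.314 * 315.3710 / 0.7720
= 22189.9394 / 0.7720 = 28743.4448 Pa = 28.7434 kPa

28.7434 kPa


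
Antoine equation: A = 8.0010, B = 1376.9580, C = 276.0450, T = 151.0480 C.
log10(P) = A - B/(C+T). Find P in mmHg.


C+T = 427.0930
B/(C+T) = 3.2240
log10(P) = 8.0010 - 3.2240 = 4.7770
P = 10^4.7770 = 59837.8792 mmHg

59837.8792 mmHg


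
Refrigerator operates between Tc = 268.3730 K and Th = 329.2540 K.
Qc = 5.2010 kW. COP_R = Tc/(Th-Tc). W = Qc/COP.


COP = 268.3730 / 60.8810 = 4.4082
W = 5.2010 / 4.4082 = 1.1799 kW

COP = 4.4082, W = 1.1799 kW


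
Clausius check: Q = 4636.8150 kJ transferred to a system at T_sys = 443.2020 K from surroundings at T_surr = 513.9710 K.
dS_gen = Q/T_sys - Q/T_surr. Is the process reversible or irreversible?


dS_sys = 4636.8150/443.2020 = 10.4621 kJ/K
dS_surr = -4636.8150/513.9710 = -9.0215 kJ/K
dS_gen = 10.4621 - 9.0215 = 1.4405 kJ/K (irreversible)

dS_gen = 1.4405 kJ/K, irreversible


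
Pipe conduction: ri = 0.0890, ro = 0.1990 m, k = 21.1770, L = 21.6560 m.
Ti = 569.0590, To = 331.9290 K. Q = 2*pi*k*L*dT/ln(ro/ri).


dT = 237.1300 K
ln(ro/ri) = 0.8047
Q = 2*pi*21.1770*21.6560*237.1300 / 0.8047 = 849164.9750 W

849164.9750 W


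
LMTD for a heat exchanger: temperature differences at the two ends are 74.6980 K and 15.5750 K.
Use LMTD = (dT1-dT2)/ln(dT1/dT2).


dT1/dT2 = 4.7960
ln(dT1/dT2) = 1.5678
LMTD = 59.1230 / 1.5678 = 37.7111 K

37.7111 K


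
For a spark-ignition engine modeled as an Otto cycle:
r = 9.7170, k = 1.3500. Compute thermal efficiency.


r^(k-1) = 2.2163
eta = 1 - 1/2.2163 = 0.5488 = 54.8806%

54.8806%


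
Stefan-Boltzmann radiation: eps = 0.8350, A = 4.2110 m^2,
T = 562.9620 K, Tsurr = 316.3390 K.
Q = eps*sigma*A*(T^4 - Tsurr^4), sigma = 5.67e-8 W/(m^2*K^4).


T^4 = 1.0044e+11
Tsurr^4 = 1.0014e+10
Q = 0.8350 * 5.67e-8 * 4.2110 * 9.0428e+10 = 18028.4508 W

18028.4508 W


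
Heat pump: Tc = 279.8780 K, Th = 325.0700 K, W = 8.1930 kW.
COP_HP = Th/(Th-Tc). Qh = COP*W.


COP = 325.0700 / 45.1920 = 7.1931
Qh = 7.1931 * 8.1930 = 58.9330 kW

COP = 7.1931, Qh = 58.9330 kW


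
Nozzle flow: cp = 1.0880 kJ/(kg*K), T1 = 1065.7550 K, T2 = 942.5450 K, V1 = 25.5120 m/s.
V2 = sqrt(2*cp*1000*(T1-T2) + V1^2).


dT = 123.2100 K
2*cp*1000*dT = 268104.9600
V1^2 = 650.8621
V2 = sqrt(268755.8221) = 518.4166 m/s

518.4166 m/s


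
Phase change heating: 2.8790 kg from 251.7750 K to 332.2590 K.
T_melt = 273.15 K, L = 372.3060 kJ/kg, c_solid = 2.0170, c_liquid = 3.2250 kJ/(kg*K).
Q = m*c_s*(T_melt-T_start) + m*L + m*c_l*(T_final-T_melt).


Q1 (sensible, solid) = 2.8790 * 2.0170 * 21.3750 = 124.1234 kJ
Q2 (latent) = 2.8790 * 372.3060 = 1071.8690 kJ
Q3 (sensible, liquid) = 2.8790 * 3.2250 * 59.1090 = 548.8138 kJ
Q_total = 1744.8061 kJ

1744.8061 kJ


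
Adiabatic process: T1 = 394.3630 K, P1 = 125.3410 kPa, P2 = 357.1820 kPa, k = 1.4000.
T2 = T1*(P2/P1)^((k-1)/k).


(k-1)/k = 0.2857
(P2/P1)^exp = 1.3488
T2 = 394.3630 * 1.3488 = 531.9098 K

531.9098 K


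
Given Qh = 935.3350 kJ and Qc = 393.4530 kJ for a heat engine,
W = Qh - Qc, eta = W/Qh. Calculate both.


W = 935.3350 - 393.4530 = 541.8820 kJ
eta = 541.8820 / 935.3350 = 0.5793 = 57.9345%

W = 541.8820 kJ, eta = 57.9345%


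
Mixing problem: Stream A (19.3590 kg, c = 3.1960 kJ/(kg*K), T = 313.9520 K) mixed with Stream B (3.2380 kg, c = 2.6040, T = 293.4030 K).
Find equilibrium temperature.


num = 21898.5398
den = 70.3031
Tf = 311.4875 K

311.4875 K


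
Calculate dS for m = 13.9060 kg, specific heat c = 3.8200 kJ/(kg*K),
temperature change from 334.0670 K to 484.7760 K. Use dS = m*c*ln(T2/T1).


T2/T1 = 1.4511
ln(T2/T1) = 0.3723
dS = 13.9060 * 3.8200 * 0.3723 = 19.7793 kJ/K

19.7793 kJ/K


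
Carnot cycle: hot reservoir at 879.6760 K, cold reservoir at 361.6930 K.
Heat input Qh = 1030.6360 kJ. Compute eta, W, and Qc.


eta = 1 - 361.6930/879.6760 = 0.5888
W = 0.5888 * 1030.6360 = 606.8734 kJ
Qc = 1030.6360 - 606.8734 = 423.7626 kJ

eta = 58.8834%, W = 606.8734 kJ, Qc = 423.7626 kJ


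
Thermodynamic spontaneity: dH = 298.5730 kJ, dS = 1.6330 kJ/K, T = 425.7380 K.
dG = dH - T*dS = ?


T*dS = 425.7380 * 1.6330 = 695.2302 kJ
dG = 298.5730 - 695.2302 = -396.6572 kJ (spontaneous)

dG = -396.6572 kJ, spontaneous


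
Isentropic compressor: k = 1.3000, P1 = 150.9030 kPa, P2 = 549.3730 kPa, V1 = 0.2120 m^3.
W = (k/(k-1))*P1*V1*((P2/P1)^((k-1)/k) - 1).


(k-1)/k = 0.2308
(P2/P1)^exp = 1.3474
W = 4.3333 * 150.9030 * 0.2120 * (1.3474 - 1) = 48.1617 kJ

48.1617 kJ


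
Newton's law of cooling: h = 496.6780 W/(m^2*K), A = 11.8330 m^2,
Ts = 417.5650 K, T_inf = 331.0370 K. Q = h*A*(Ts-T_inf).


dT = 86.5280 K
Q = 496.6780 * 11.8330 * 86.5280 = 508541.5633 W

508541.5633 W


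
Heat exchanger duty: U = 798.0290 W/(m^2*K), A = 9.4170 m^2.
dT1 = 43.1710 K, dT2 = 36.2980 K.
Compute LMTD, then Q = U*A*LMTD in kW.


LMTD = 39.6352 K
Q = 798.0290 * 9.4170 * 39.6352 = 297860.3124 W = 297.8603 kW

297.8603 kW


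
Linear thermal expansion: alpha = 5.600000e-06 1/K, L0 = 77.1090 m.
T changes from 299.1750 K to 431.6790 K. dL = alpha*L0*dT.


dT = 132.5040 K
dL = 5.600000e-06 * 77.1090 * 132.5040 = 0.057217 m
L_final = 77.166217 m

dL = 0.057217 m


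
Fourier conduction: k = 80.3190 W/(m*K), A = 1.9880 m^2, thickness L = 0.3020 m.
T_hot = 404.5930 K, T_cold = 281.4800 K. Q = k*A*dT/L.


dT = 123.1130 K
Q = 80.3190 * 1.9880 * 123.1130 / 0.3020 = 65092.6038 W

65092.6038 W


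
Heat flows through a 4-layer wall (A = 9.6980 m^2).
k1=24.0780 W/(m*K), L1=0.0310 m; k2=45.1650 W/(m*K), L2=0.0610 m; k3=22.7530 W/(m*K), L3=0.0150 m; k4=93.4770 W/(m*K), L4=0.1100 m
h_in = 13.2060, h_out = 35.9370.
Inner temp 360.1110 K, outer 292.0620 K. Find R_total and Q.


R_conv_in = 1/(13.2060*9.6980) = 0.0078
R_1 = 0.0310/(24.0780*9.6980) = 0.0001
R_2 = 0.0610/(45.1650*9.6980) = 0.0001
R_3 = 0.0150/(22.7530*9.6980) = 6.7978e-05
R_4 = 0.1100/(93.4770*9.6980) = 0.0001
R_conv_out = 1/(35.9370*9.6980) = 0.0029
R_total = 0.0111 K/W
Q = 68.0490 / 0.0111 = 6109.2059 W

R_total = 0.0111 K/W, Q = 6109.2059 W


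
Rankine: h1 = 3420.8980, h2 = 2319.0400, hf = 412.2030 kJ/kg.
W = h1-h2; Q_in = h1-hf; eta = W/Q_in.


W = 1101.8580 kJ/kg
Q_in = 3008.6950 kJ/kg
eta = 0.3662 = 36.6225%

eta = 36.6225%


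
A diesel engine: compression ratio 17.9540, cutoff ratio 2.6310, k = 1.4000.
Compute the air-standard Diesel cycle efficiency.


r^(k-1) = 3.1744
rc^k = 3.8741
eta = 0.6035 = 60.3491%

60.3491%


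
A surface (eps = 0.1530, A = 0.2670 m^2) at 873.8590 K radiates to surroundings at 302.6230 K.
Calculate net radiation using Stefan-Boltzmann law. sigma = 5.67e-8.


T^4 = 5.8313e+11
Tsurr^4 = 8.3870e+09
Q = 0.1530 * 5.67e-8 * 0.2670 * 5.7474e+11 = 1331.2496 W

1331.2496 W


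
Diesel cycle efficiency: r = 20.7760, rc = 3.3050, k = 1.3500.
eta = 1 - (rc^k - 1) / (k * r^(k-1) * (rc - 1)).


r^(k-1) = 2.8917
rc^k = 5.0221
eta = 0.5530 = 55.3011%

55.3011%


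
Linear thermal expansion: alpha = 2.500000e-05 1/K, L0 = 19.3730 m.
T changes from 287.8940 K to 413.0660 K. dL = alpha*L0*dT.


dT = 125.1720 K
dL = 2.500000e-05 * 19.3730 * 125.1720 = 0.060624 m
L_final = 19.433624 m

dL = 0.060624 m


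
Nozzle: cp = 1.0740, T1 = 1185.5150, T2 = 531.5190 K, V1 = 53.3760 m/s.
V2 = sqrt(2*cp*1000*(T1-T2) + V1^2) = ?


dT = 653.9960 K
2*cp*1000*dT = 1404783.4080
V1^2 = 2848.9974
V2 = sqrt(1407632.4054) = 1186.4369 m/s

1186.4369 m/s


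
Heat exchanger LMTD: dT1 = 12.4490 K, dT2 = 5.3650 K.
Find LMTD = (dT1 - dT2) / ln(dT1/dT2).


dT1/dT2 = 2.3204
ln(dT1/dT2) = 0.8417
LMTD = 7.0840 / 0.8417 = 8.4159 K

8.4159 K


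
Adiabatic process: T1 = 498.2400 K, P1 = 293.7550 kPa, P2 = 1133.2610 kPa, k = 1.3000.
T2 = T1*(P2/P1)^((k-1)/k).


(k-1)/k = 0.2308
(P2/P1)^exp = 1.3656
T2 = 498.2400 * 1.3656 = 680.3759 K

680.3759 K


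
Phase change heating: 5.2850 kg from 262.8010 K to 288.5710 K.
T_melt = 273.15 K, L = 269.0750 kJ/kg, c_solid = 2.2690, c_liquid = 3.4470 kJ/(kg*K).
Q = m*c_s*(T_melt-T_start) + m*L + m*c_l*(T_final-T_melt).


Q1 (sensible, solid) = 5.2850 * 2.2690 * 10.3490 = 124.1017 kJ
Q2 (latent) = 5.2850 * 269.0750 = 1422.0614 kJ
Q3 (sensible, liquid) = 5.2850 * 3.4470 * 15.4210 = 280.9304 kJ
Q_total = 1827.0936 kJ

1827.0936 kJ


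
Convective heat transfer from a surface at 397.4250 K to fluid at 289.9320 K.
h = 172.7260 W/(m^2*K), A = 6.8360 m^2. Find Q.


dT = 107.4930 K
Q = 172.7260 * 6.8360 * 107.4930 = 126922.8903 W

126922.8903 W


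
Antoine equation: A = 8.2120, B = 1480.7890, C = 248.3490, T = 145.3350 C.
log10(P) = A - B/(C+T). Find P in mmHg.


C+T = 393.6840
B/(C+T) = 3.7614
log10(P) = 8.2120 - 3.7614 = 4.4506
P = 10^4.4506 = 28225.1043 mmHg

28225.1043 mmHg


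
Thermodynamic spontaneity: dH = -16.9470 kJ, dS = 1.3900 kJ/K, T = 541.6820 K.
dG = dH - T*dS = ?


T*dS = 541.6820 * 1.3900 = 752.9380 kJ
dG = -16.9470 - 752.9380 = -769.8850 kJ (spontaneous)

dG = -769.8850 kJ, spontaneous


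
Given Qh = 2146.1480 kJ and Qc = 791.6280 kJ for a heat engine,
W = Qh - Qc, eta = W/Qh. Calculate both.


W = 2146.1480 - 791.6280 = 1354.5200 kJ
eta = 1354.5200 / 2146.1480 = 0.6311 = 63.1140%

W = 1354.5200 kJ, eta = 63.1140%


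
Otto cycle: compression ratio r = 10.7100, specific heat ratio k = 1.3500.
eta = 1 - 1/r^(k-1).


r^(k-1) = 2.2931
eta = 1 - 1/2.2931 = 0.5639 = 56.3912%

56.3912%


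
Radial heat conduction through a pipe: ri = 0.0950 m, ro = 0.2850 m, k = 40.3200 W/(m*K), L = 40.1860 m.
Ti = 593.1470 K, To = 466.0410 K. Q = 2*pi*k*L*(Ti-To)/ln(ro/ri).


dT = 127.1060 K
ln(ro/ri) = 1.0986
Q = 2*pi*40.3200*40.1860*127.1060 / 1.0986 = 1177868.4008 W

1177868.4008 W


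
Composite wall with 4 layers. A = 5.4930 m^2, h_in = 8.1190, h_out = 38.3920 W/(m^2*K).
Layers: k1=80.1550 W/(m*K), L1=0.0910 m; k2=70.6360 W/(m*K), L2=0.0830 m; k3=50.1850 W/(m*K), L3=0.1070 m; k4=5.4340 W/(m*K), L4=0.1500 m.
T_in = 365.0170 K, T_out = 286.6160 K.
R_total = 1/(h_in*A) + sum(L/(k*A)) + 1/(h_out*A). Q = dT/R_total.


R_conv_in = 1/(8.1190*5.4930) = 0.0224
R_1 = 0.0910/(80.1550*5.4930) = 0.0002
R_2 = 0.0830/(70.6360*5.4930) = 0.0002
R_3 = 0.1070/(50.1850*5.4930) = 0.0004
R_4 = 0.1500/(5.4340*5.4930) = 0.0050
R_conv_out = 1/(38.3920*5.4930) = 0.0047
R_total = 0.0330 K/W
Q = 78.4010 / 0.0330 = 2375.8875 W

R_total = 0.0330 K/W, Q = 2375.8875 W


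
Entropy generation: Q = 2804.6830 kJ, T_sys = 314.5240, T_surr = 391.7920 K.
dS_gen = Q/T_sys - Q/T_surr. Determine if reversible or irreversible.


dS_sys = 2804.6830/314.5240 = 8.9172 kJ/K
dS_surr = -2804.6830/391.7920 = -7.1586 kJ/K
dS_gen = 8.9172 - 7.1586 = 1.7586 kJ/K (irreversible)

dS_gen = 1.7586 kJ/K, irreversible


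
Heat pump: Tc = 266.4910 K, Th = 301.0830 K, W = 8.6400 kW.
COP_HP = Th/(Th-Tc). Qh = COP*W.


COP = 301.0830 / 34.5920 = 8.7038
Qh = 8.7038 * 8.6400 = 75.2011 kW

COP = 8.7038, Qh = 75.2011 kW


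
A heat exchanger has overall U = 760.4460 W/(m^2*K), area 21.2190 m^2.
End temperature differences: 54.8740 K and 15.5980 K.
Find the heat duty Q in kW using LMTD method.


LMTD = 31.2235 K
Q = 760.4460 * 21.2190 * 31.2235 = 503820.0897 W = 503.8201 kW

503.8201 kW


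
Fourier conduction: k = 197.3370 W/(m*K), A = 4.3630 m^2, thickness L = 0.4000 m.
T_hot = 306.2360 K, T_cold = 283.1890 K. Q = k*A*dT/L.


dT = 23.0470 K
Q = 197.3370 * 4.3630 * 23.0470 / 0.4000 = 49607.5918 W

49607.5918 W


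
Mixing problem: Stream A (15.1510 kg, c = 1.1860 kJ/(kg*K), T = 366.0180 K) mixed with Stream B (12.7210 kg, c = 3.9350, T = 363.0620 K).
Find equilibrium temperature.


num = 24750.8525
den = 68.0262
Tf = 363.8428 K

363.8428 K


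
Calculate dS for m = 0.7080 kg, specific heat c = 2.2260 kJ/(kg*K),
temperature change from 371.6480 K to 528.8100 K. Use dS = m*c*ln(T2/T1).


T2/T1 = 1.4229
ln(T2/T1) = 0.3527
dS = 0.7080 * 2.2260 * 0.3527 = 0.5558 kJ/K

0.5558 kJ/K


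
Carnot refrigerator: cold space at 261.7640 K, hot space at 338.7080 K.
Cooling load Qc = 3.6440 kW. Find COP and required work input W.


COP = 261.7640 / 76.9440 = 3.4020
W = 3.6440 / 3.4020 = 1.0711 kW

COP = 3.4020, W = 1.0711 kW


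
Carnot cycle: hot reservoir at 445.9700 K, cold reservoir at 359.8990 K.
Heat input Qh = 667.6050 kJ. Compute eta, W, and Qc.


eta = 1 - 359.8990/445.9700 = 0.1930
W = 0.1930 * 667.6050 = 128.8460 kJ
Qc = 667.6050 - 128.8460 = 538.7590 kJ

eta = 19.2997%, W = 128.8460 kJ, Qc = 538.7590 kJ


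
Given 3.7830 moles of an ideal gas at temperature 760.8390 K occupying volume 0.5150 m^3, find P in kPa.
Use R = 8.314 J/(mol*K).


P = nRT/V = 3.7830 * 8.314 * 760.8390 / 0.5150
= 23929.8032 / 0.5150 = 46465.6373 Pa = 46.4656 kPa

46.4656 kPa


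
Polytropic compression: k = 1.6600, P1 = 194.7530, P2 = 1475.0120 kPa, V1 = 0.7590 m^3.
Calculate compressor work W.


(k-1)/k = 0.3976
(P2/P1)^exp = 2.2367
W = 2.5152 * 194.7530 * 0.7590 * (2.2367 - 1) = 459.7808 kJ

459.7808 kJ


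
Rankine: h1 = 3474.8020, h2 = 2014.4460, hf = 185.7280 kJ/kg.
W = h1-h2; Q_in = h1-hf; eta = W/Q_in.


W = 1460.3560 kJ/kg
Q_in = 3289.0740 kJ/kg
eta = 0.4440 = 44.4002%

eta = 44.4002%


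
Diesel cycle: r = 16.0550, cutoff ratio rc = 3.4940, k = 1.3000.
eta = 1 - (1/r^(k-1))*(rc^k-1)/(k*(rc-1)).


r^(k-1) = 2.2998
rc^k = 5.0853
eta = 0.4521 = 45.2095%

45.2095%


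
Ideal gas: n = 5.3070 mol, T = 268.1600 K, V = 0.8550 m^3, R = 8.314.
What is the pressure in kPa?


P = nRT/V = 5.3070 * 8.314 * 268.1600 / 0.8550
= 11831.8622 / 0.8550 = 13838.4354 Pa = 13.8384 kPa

13.8384 kPa


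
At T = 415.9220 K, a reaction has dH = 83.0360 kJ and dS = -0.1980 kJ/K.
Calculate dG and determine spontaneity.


T*dS = 415.9220 * -0.1980 = -82.3526 kJ
dG = 83.0360 + 82.3526 = 165.3886 kJ (non-spontaneous)

dG = 165.3886 kJ, non-spontaneous


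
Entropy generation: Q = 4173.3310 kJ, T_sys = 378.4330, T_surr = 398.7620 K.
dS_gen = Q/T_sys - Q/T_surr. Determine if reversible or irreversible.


dS_sys = 4173.3310/378.4330 = 11.0279 kJ/K
dS_surr = -4173.3310/398.7620 = -10.4657 kJ/K
dS_gen = 11.0279 - 10.4657 = 0.5622 kJ/K (irreversible)

dS_gen = 0.5622 kJ/K, irreversible


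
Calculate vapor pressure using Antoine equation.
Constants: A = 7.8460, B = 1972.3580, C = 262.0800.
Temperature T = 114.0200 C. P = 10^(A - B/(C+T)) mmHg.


C+T = 376.1000
B/(C+T) = 5.2442
log10(P) = 7.8460 - 5.2442 = 2.6018
P = 10^2.6018 = 399.7254 mmHg

399.7254 mmHg


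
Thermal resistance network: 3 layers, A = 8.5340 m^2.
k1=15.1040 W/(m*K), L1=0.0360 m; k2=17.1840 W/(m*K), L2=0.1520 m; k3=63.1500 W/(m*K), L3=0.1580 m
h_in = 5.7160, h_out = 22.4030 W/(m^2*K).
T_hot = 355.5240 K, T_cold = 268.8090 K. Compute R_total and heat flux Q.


R_conv_in = 1/(5.7160*8.5340) = 0.0205
R_1 = 0.0360/(15.1040*8.5340) = 0.0003
R_2 = 0.1520/(17.1840*8.5340) = 0.0010
R_3 = 0.1580/(63.1500*8.5340) = 0.0003
R_conv_out = 1/(22.4030*8.5340) = 0.0052
R_total = 0.0273 K/W
Q = 86.7150 / 0.0273 = 3171.7845 W

R_total = 0.0273 K/W, Q = 3171.7845 W


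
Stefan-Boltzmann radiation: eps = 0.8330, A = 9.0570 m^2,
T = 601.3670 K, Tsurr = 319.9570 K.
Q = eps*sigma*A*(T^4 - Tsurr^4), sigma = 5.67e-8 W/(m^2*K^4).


T^4 = 1.3079e+11
Tsurr^4 = 1.0480e+10
Q = 0.8330 * 5.67e-8 * 9.0570 * 1.2031e+11 = 51463.1215 W

51463.1215 W


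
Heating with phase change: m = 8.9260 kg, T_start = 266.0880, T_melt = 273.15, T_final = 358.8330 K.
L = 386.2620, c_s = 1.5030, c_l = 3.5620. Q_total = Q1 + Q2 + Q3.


Q1 (sensible, solid) = 8.9260 * 1.5030 * 7.0620 = 94.7422 kJ
Q2 (latent) = 8.9260 * 386.2620 = 3447.7746 kJ
Q3 (sensible, liquid) = 8.9260 * 3.5620 * 85.6830 = 2724.2406 kJ
Q_total = 6266.7574 kJ

6266.7574 kJ


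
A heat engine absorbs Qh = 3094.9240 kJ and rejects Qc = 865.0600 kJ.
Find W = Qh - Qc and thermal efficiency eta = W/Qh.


W = 3094.9240 - 865.0600 = 2229.8640 kJ
eta = 2229.8640 / 3094.9240 = 0.7205 = 72.0491%

W = 2229.8640 kJ, eta = 72.0491%


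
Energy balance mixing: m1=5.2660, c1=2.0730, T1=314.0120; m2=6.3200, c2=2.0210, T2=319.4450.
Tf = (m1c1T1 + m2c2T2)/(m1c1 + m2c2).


num = 7508.0678
den = 23.6891
Tf = 316.9414 K

316.9414 K


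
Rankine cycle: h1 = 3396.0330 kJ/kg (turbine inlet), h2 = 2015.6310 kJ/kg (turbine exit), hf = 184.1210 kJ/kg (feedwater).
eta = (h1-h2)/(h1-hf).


W = 1380.4020 kJ/kg
Q_in = 3211.9120 kJ/kg
eta = 0.4298 = 42.9776%

eta = 42.9776%
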